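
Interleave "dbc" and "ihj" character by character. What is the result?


Interleaving "dbc" and "ihj":
  Position 0: 'd' from first, 'i' from second => "di"
  Position 1: 'b' from first, 'h' from second => "bh"
  Position 2: 'c' from first, 'j' from second => "cj"
Result: dibhcj

dibhcj


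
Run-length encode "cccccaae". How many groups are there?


Input: cccccaae
Scanning for consecutive runs:
  Group 1: 'c' x 5 (positions 0-4)
  Group 2: 'a' x 2 (positions 5-6)
  Group 3: 'e' x 1 (positions 7-7)
Total groups: 3

3


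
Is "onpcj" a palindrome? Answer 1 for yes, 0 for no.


Input: onpcj
Reversed: jcpno
  Compare pos 0 ('o') with pos 4 ('j'): MISMATCH
  Compare pos 1 ('n') with pos 3 ('c'): MISMATCH
Result: not a palindrome

0


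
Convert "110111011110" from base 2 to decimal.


Input: "110111011110" in base 2
Positional expansion:
  Digit '1' (value 1) x 2^11 = 2048
  Digit '1' (value 1) x 2^10 = 1024
  Digit '0' (value 0) x 2^9 = 0
  Digit '1' (value 1) x 2^8 = 256
  Digit '1' (value 1) x 2^7 = 128
  Digit '1' (value 1) x 2^6 = 64
  Digit '0' (value 0) x 2^5 = 0
  Digit '1' (value 1) x 2^4 = 16
  Digit '1' (value 1) x 2^3 = 8
  Digit '1' (value 1) x 2^2 = 4
  Digit '1' (value 1) x 2^1 = 2
  Digit '0' (value 0) x 2^0 = 0
Sum = 3550

3550


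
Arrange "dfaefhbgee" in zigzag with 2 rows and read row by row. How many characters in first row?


Zigzag "dfaefhbgee" into 2 rows:
Placing characters:
  'd' => row 0
  'f' => row 1
  'a' => row 0
  'e' => row 1
  'f' => row 0
  'h' => row 1
  'b' => row 0
  'g' => row 1
  'e' => row 0
  'e' => row 1
Rows:
  Row 0: "dafbe"
  Row 1: "fehge"
First row length: 5

5


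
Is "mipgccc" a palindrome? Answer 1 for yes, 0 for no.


Input: mipgccc
Reversed: cccgpim
  Compare pos 0 ('m') with pos 6 ('c'): MISMATCH
  Compare pos 1 ('i') with pos 5 ('c'): MISMATCH
  Compare pos 2 ('p') with pos 4 ('c'): MISMATCH
Result: not a palindrome

0


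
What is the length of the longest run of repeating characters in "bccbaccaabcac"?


Input: "bccbaccaabcac"
Scanning for longest run:
  Position 1 ('c'): new char, reset run to 1
  Position 2 ('c'): continues run of 'c', length=2
  Position 3 ('b'): new char, reset run to 1
  Position 4 ('a'): new char, reset run to 1
  Position 5 ('c'): new char, reset run to 1
  Position 6 ('c'): continues run of 'c', length=2
  Position 7 ('a'): new char, reset run to 1
  Position 8 ('a'): continues run of 'a', length=2
  Position 9 ('b'): new char, reset run to 1
  Position 10 ('c'): new char, reset run to 1
  Position 11 ('a'): new char, reset run to 1
  Position 12 ('c'): new char, reset run to 1
Longest run: 'c' with length 2

2


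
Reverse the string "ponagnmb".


Input: ponagnmb
Reading characters right to left:
  Position 7: 'b'
  Position 6: 'm'
  Position 5: 'n'
  Position 4: 'g'
  Position 3: 'a'
  Position 2: 'n'
  Position 1: 'o'
  Position 0: 'p'
Reversed: bmnganop

bmnganop


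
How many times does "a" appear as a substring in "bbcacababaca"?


Searching for "a" in "bbcacababaca"
Scanning each position:
  Position 0: "b" => no
  Position 1: "b" => no
  Position 2: "c" => no
  Position 3: "a" => MATCH
  Position 4: "c" => no
  Position 5: "a" => MATCH
  Position 6: "b" => no
  Position 7: "a" => MATCH
  Position 8: "b" => no
  Position 9: "a" => MATCH
  Position 10: "c" => no
  Position 11: "a" => MATCH
Total occurrences: 5

5


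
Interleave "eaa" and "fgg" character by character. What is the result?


Interleaving "eaa" and "fgg":
  Position 0: 'e' from first, 'f' from second => "ef"
  Position 1: 'a' from first, 'g' from second => "ag"
  Position 2: 'a' from first, 'g' from second => "ag"
Result: efagag

efagag


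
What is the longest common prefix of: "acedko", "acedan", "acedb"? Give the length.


Words: acedko, acedan, acedb
  Position 0: all 'a' => match
  Position 1: all 'c' => match
  Position 2: all 'e' => match
  Position 3: all 'd' => match
  Position 4: ('k', 'a', 'b') => mismatch, stop
LCP = "aced" (length 4)

4


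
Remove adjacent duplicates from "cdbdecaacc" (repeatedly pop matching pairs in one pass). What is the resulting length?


Input: cdbdecaacc
Stack-based adjacent duplicate removal:
  Read 'c': push. Stack: c
  Read 'd': push. Stack: cd
  Read 'b': push. Stack: cdb
  Read 'd': push. Stack: cdbd
  Read 'e': push. Stack: cdbde
  Read 'c': push. Stack: cdbdec
  Read 'a': push. Stack: cdbdeca
  Read 'a': matches stack top 'a' => pop. Stack: cdbdec
  Read 'c': matches stack top 'c' => pop. Stack: cdbde
  Read 'c': push. Stack: cdbdec
Final stack: "cdbdec" (length 6)

6


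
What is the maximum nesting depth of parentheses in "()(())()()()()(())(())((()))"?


Input: "()(())()()()()(())(())((()))"
Tracking depth:
  Position 0 '(': depth becomes 1
  Position 1 ')': depth becomes 0
  Position 2 '(': depth becomes 1
  Position 3 '(': depth becomes 2
  Position 4 ')': depth becomes 1
  Position 5 ')': depth becomes 0
  Position 6 '(': depth becomes 1
  Position 7 ')': depth becomes 0
  Position 8 '(': depth becomes 1
  Position 9 ')': depth becomes 0
  Position 10 '(': depth becomes 1
  Position 11 ')': depth becomes 0
  Position 12 '(': depth becomes 1
  Position 13 ')': depth becomes 0
  Position 14 '(': depth becomes 1
  Position 15 '(': depth becomes 2
  Position 16 ')': depth becomes 1
  Position 17 ')': depth becomes 0
  Position 18 '(': depth becomes 1
  Position 19 '(': depth becomes 2
  Position 20 ')': depth becomes 1
  Position 21 ')': depth becomes 0
  Position 22 '(': depth becomes 1
  Position 23 '(': depth becomes 2
  Position 24 '(': depth becomes 3
  Position 25 ')': depth becomes 2
  Position 26 ')': depth becomes 1
  Position 27 ')': depth becomes 0
Maximum depth reached: 3

3


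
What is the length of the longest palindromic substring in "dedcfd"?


Input: "dedcfd"
Checking substrings for palindromes:
  [0:3] "ded" (len 3) => palindrome
Longest palindromic substring: "ded" with length 3

3


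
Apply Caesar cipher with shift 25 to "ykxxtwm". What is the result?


Caesar cipher: shift "ykxxtwm" by 25
  'y' (pos 24) + 25 = pos 23 = 'x'
  'k' (pos 10) + 25 = pos 9 = 'j'
  'x' (pos 23) + 25 = pos 22 = 'w'
  'x' (pos 23) + 25 = pos 22 = 'w'
  't' (pos 19) + 25 = pos 18 = 's'
  'w' (pos 22) + 25 = pos 21 = 'v'
  'm' (pos 12) + 25 = pos 11 = 'l'
Result: xjwwsvl

xjwwsvl


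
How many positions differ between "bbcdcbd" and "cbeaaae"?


Comparing "bbcdcbd" and "cbeaaae" position by position:
  Position 0: 'b' vs 'c' => DIFFER
  Position 1: 'b' vs 'b' => same
  Position 2: 'c' vs 'e' => DIFFER
  Position 3: 'd' vs 'a' => DIFFER
  Position 4: 'c' vs 'a' => DIFFER
  Position 5: 'b' vs 'a' => DIFFER
  Position 6: 'd' vs 'e' => DIFFER
Positions that differ: 6

6


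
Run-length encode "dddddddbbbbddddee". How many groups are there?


Input: dddddddbbbbddddee
Scanning for consecutive runs:
  Group 1: 'd' x 7 (positions 0-6)
  Group 2: 'b' x 4 (positions 7-10)
  Group 3: 'd' x 4 (positions 11-14)
  Group 4: 'e' x 2 (positions 15-16)
Total groups: 4

4


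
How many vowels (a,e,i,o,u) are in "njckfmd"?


Input: njckfmd
Checking each character:
  'n' at position 0: consonant
  'j' at position 1: consonant
  'c' at position 2: consonant
  'k' at position 3: consonant
  'f' at position 4: consonant
  'm' at position 5: consonant
  'd' at position 6: consonant
Total vowels: 0

0


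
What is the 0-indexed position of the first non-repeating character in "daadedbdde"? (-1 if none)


Input: daadedbdde
Character frequencies:
  'a': 2
  'b': 1
  'd': 5
  'e': 2
Scanning left to right for freq == 1:
  Position 0 ('d'): freq=5, skip
  Position 1 ('a'): freq=2, skip
  Position 2 ('a'): freq=2, skip
  Position 3 ('d'): freq=5, skip
  Position 4 ('e'): freq=2, skip
  Position 5 ('d'): freq=5, skip
  Position 6 ('b'): unique! => answer = 6

6


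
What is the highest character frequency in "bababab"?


Input: bababab
Character counts:
  'a': 3
  'b': 4
Maximum frequency: 4

4


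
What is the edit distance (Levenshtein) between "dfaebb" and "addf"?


Computing edit distance: "dfaebb" -> "addf"
DP table:
           a    d    d    f
      0    1    2    3    4
  d   1    1    1    2    3
  f   2    2    2    2    2
  a   3    2    3    3    3
  e   4    3    3    4    4
  b   5    4    4    4    5
  b   6    5    5    5    5
Edit distance = dp[6][4] = 5

5


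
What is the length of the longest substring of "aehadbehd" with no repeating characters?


Input: "aehadbehd"
Sliding window (track last position of each char):
  Position 0 ('a'): window [0,0] length 1 -- new best
  Position 1 ('e'): window [0,1] length 2 -- new best
  Position 2 ('h'): window [0,2] length 3 -- new best
  Position 3 ('a'): repeat (last at 0), move window start to 1
  Position 3 ('a'): window [1,3] length 3
  Position 4 ('d'): window [1,4] length 4 -- new best
  Position 5 ('b'): window [1,5] length 5 -- new best
  Position 6 ('e'): repeat (last at 1), move window start to 2
  Position 6 ('e'): window [2,6] length 5
  Position 7 ('h'): repeat (last at 2), move window start to 3
  Position 7 ('h'): window [3,7] length 5
  Position 8 ('d'): repeat (last at 4), move window start to 5
  Position 8 ('d'): window [5,8] length 4
Longest substring with no repeats: "ehadb" with length 5

5


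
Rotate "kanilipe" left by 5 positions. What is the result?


Input: "kanilipe", rotate left by 5
First 5 characters: "kanil"
Remaining characters: "ipe"
Concatenate remaining + first: "ipe" + "kanil" = "ipekanil"

ipekanil


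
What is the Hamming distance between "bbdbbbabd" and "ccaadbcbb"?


Comparing "bbdbbbabd" and "ccaadbcbb" position by position:
  Position 0: 'b' vs 'c' => differ
  Position 1: 'b' vs 'c' => differ
  Position 2: 'd' vs 'a' => differ
  Position 3: 'b' vs 'a' => differ
  Position 4: 'b' vs 'd' => differ
  Position 5: 'b' vs 'b' => same
  Position 6: 'a' vs 'c' => differ
  Position 7: 'b' vs 'b' => same
  Position 8: 'd' vs 'b' => differ
Total differences (Hamming distance): 7

7


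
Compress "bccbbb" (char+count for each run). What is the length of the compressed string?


Input: bccbbb
Runs:
  'b' x 1 => "b1"
  'c' x 2 => "c2"
  'b' x 3 => "b3"
Compressed: "b1c2b3"
Compressed length: 6

6


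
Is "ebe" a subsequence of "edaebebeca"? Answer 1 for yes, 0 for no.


Check if "ebe" is a subsequence of "edaebebeca"
Greedy scan:
  Position 0 ('e'): matches sub[0] = 'e'
  Position 1 ('d'): no match needed
  Position 2 ('a'): no match needed
  Position 3 ('e'): no match needed
  Position 4 ('b'): matches sub[1] = 'b'
  Position 5 ('e'): matches sub[2] = 'e'
  Position 6 ('b'): no match needed
  Position 7 ('e'): no match needed
  Position 8 ('c'): no match needed
  Position 9 ('a'): no match needed
All 3 characters matched => is a subsequence

1


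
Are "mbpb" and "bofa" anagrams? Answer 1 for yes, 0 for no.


Strings: "mbpb", "bofa"
Sorted first:  bbmp
Sorted second: abfo
Differ at position 0: 'b' vs 'a' => not anagrams

0


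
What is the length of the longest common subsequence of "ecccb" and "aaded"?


LCS of "ecccb" and "aaded"
DP table:
           a    a    d    e    d
      0    0    0    0    0    0
  e   0    0    0    0    1    1
  c   0    0    0    0    1    1
  c   0    0    0    0    1    1
  c   0    0    0    0    1    1
  b   0    0    0    0    1    1
LCS length = dp[5][5] = 1

1


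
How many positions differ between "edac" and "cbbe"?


Comparing "edac" and "cbbe" position by position:
  Position 0: 'e' vs 'c' => DIFFER
  Position 1: 'd' vs 'b' => DIFFER
  Position 2: 'a' vs 'b' => DIFFER
  Position 3: 'c' vs 'e' => DIFFER
Positions that differ: 4

4


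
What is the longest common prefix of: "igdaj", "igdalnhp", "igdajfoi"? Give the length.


Words: igdaj, igdalnhp, igdajfoi
  Position 0: all 'i' => match
  Position 1: all 'g' => match
  Position 2: all 'd' => match
  Position 3: all 'a' => match
  Position 4: ('j', 'l', 'j') => mismatch, stop
LCP = "igda" (length 4)

4


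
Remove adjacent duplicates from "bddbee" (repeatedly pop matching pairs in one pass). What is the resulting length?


Input: bddbee
Stack-based adjacent duplicate removal:
  Read 'b': push. Stack: b
  Read 'd': push. Stack: bd
  Read 'd': matches stack top 'd' => pop. Stack: b
  Read 'b': matches stack top 'b' => pop. Stack: (empty)
  Read 'e': push. Stack: e
  Read 'e': matches stack top 'e' => pop. Stack: (empty)
Final stack: "" (length 0)

0


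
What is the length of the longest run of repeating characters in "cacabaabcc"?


Input: "cacabaabcc"
Scanning for longest run:
  Position 1 ('a'): new char, reset run to 1
  Position 2 ('c'): new char, reset run to 1
  Position 3 ('a'): new char, reset run to 1
  Position 4 ('b'): new char, reset run to 1
  Position 5 ('a'): new char, reset run to 1
  Position 6 ('a'): continues run of 'a', length=2
  Position 7 ('b'): new char, reset run to 1
  Position 8 ('c'): new char, reset run to 1
  Position 9 ('c'): continues run of 'c', length=2
Longest run: 'a' with length 2

2


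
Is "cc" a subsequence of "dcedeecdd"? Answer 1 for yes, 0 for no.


Check if "cc" is a subsequence of "dcedeecdd"
Greedy scan:
  Position 0 ('d'): no match needed
  Position 1 ('c'): matches sub[0] = 'c'
  Position 2 ('e'): no match needed
  Position 3 ('d'): no match needed
  Position 4 ('e'): no match needed
  Position 5 ('e'): no match needed
  Position 6 ('c'): matches sub[1] = 'c'
  Position 7 ('d'): no match needed
  Position 8 ('d'): no match needed
All 2 characters matched => is a subsequence

1


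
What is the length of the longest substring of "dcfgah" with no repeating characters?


Input: "dcfgah"
Sliding window (track last position of each char):
  Position 0 ('d'): window [0,0] length 1 -- new best
  Position 1 ('c'): window [0,1] length 2 -- new best
  Position 2 ('f'): window [0,2] length 3 -- new best
  Position 3 ('g'): window [0,3] length 4 -- new best
  Position 4 ('a'): window [0,4] length 5 -- new best
  Position 5 ('h'): window [0,5] length 6 -- new best
Longest substring with no repeats: "dcfgah" with length 6

6


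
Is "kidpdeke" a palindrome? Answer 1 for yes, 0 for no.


Input: kidpdeke
Reversed: ekedpdik
  Compare pos 0 ('k') with pos 7 ('e'): MISMATCH
  Compare pos 1 ('i') with pos 6 ('k'): MISMATCH
  Compare pos 2 ('d') with pos 5 ('e'): MISMATCH
  Compare pos 3 ('p') with pos 4 ('d'): MISMATCH
Result: not a palindrome

0


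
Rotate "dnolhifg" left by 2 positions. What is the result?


Input: "dnolhifg", rotate left by 2
First 2 characters: "dn"
Remaining characters: "olhifg"
Concatenate remaining + first: "olhifg" + "dn" = "olhifgdn"

olhifgdn


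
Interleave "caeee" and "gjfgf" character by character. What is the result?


Interleaving "caeee" and "gjfgf":
  Position 0: 'c' from first, 'g' from second => "cg"
  Position 1: 'a' from first, 'j' from second => "aj"
  Position 2: 'e' from first, 'f' from second => "ef"
  Position 3: 'e' from first, 'g' from second => "eg"
  Position 4: 'e' from first, 'f' from second => "ef"
Result: cgajefegef

cgajefegef


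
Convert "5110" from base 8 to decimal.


Input: "5110" in base 8
Positional expansion:
  Digit '5' (value 5) x 8^3 = 2560
  Digit '1' (value 1) x 8^2 = 64
  Digit '1' (value 1) x 8^1 = 8
  Digit '0' (value 0) x 8^0 = 0
Sum = 2632

2632


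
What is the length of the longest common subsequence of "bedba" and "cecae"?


LCS of "bedba" and "cecae"
DP table:
           c    e    c    a    e
      0    0    0    0    0    0
  b   0    0    0    0    0    0
  e   0    0    1    1    1    1
  d   0    0    1    1    1    1
  b   0    0    1    1    1    1
  a   0    0    1    1    2    2
LCS length = dp[5][5] = 2

2


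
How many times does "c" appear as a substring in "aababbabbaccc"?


Searching for "c" in "aababbabbaccc"
Scanning each position:
  Position 0: "a" => no
  Position 1: "a" => no
  Position 2: "b" => no
  Position 3: "a" => no
  Position 4: "b" => no
  Position 5: "b" => no
  Position 6: "a" => no
  Position 7: "b" => no
  Position 8: "b" => no
  Position 9: "a" => no
  Position 10: "c" => MATCH
  Position 11: "c" => MATCH
  Position 12: "c" => MATCH
Total occurrences: 3

3


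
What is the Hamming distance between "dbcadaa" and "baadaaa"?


Comparing "dbcadaa" and "baadaaa" position by position:
  Position 0: 'd' vs 'b' => differ
  Position 1: 'b' vs 'a' => differ
  Position 2: 'c' vs 'a' => differ
  Position 3: 'a' vs 'd' => differ
  Position 4: 'd' vs 'a' => differ
  Position 5: 'a' vs 'a' => same
  Position 6: 'a' vs 'a' => same
Total differences (Hamming distance): 5

5


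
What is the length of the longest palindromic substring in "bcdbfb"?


Input: "bcdbfb"
Checking substrings for palindromes:
  [3:6] "bfb" (len 3) => palindrome
Longest palindromic substring: "bfb" with length 3

3


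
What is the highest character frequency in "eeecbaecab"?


Input: eeecbaecab
Character counts:
  'a': 2
  'b': 2
  'c': 2
  'e': 4
Maximum frequency: 4

4


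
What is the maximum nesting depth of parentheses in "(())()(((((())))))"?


Input: "(())()(((((())))))"
Tracking depth:
  Position 0 '(': depth becomes 1
  Position 1 '(': depth becomes 2
  Position 2 ')': depth becomes 1
  Position 3 ')': depth becomes 0
  Position 4 '(': depth becomes 1
  Position 5 ')': depth becomes 0
  Position 6 '(': depth becomes 1
  Position 7 '(': depth becomes 2
  Position 8 '(': depth becomes 3
  Position 9 '(': depth becomes 4
  Position 10 '(': depth becomes 5
  Position 11 '(': depth becomes 6
  Position 12 ')': depth becomes 5
  Position 13 ')': depth becomes 4
  Position 14 ')': depth becomes 3
  Position 15 ')': depth becomes 2
  Position 16 ')': depth becomes 1
  Position 17 ')': depth becomes 0
Maximum depth reached: 6

6


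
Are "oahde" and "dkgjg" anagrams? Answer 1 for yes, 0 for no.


Strings: "oahde", "dkgjg"
Sorted first:  adeho
Sorted second: dggjk
Differ at position 0: 'a' vs 'd' => not anagrams

0


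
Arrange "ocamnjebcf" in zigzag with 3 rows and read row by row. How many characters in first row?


Zigzag "ocamnjebcf" into 3 rows:
Placing characters:
  'o' => row 0
  'c' => row 1
  'a' => row 2
  'm' => row 1
  'n' => row 0
  'j' => row 1
  'e' => row 2
  'b' => row 1
  'c' => row 0
  'f' => row 1
Rows:
  Row 0: "onc"
  Row 1: "cmjbf"
  Row 2: "ae"
First row length: 3

3


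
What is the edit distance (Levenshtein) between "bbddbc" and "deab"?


Computing edit distance: "bbddbc" -> "deab"
DP table:
           d    e    a    b
      0    1    2    3    4
  b   1    1    2    3    3
  b   2    2    2    3    3
  d   3    2    3    3    4
  d   4    3    3    4    4
  b   5    4    4    4    4
  c   6    5    5    5    5
Edit distance = dp[6][4] = 5

5


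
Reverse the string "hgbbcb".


Input: hgbbcb
Reading characters right to left:
  Position 5: 'b'
  Position 4: 'c'
  Position 3: 'b'
  Position 2: 'b'
  Position 1: 'g'
  Position 0: 'h'
Reversed: bcbbgh

bcbbgh


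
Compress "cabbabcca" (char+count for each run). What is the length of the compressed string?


Input: cabbabcca
Runs:
  'c' x 1 => "c1"
  'a' x 1 => "a1"
  'b' x 2 => "b2"
  'a' x 1 => "a1"
  'b' x 1 => "b1"
  'c' x 2 => "c2"
  'a' x 1 => "a1"
Compressed: "c1a1b2a1b1c2a1"
Compressed length: 14

14


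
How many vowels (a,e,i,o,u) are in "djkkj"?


Input: djkkj
Checking each character:
  'd' at position 0: consonant
  'j' at position 1: consonant
  'k' at position 2: consonant
  'k' at position 3: consonant
  'j' at position 4: consonant
Total vowels: 0

0


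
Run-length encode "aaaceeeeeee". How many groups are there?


Input: aaaceeeeeee
Scanning for consecutive runs:
  Group 1: 'a' x 3 (positions 0-2)
  Group 2: 'c' x 1 (positions 3-3)
  Group 3: 'e' x 7 (positions 4-10)
Total groups: 3

3


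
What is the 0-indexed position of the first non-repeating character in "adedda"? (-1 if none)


Input: adedda
Character frequencies:
  'a': 2
  'd': 3
  'e': 1
Scanning left to right for freq == 1:
  Position 0 ('a'): freq=2, skip
  Position 1 ('d'): freq=3, skip
  Position 2 ('e'): unique! => answer = 2

2


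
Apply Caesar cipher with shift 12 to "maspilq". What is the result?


Caesar cipher: shift "maspilq" by 12
  'm' (pos 12) + 12 = pos 24 = 'y'
  'a' (pos 0) + 12 = pos 12 = 'm'
  's' (pos 18) + 12 = pos 4 = 'e'
  'p' (pos 15) + 12 = pos 1 = 'b'
  'i' (pos 8) + 12 = pos 20 = 'u'
  'l' (pos 11) + 12 = pos 23 = 'x'
  'q' (pos 16) + 12 = pos 2 = 'c'
Result: ymebuxc

ymebuxc


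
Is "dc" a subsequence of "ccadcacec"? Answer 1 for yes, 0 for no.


Check if "dc" is a subsequence of "ccadcacec"
Greedy scan:
  Position 0 ('c'): no match needed
  Position 1 ('c'): no match needed
  Position 2 ('a'): no match needed
  Position 3 ('d'): matches sub[0] = 'd'
  Position 4 ('c'): matches sub[1] = 'c'
  Position 5 ('a'): no match needed
  Position 6 ('c'): no match needed
  Position 7 ('e'): no match needed
  Position 8 ('c'): no match needed
All 2 characters matched => is a subsequence

1


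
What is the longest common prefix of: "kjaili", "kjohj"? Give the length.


Words: kjaili, kjohj
  Position 0: all 'k' => match
  Position 1: all 'j' => match
  Position 2: ('a', 'o') => mismatch, stop
LCP = "kj" (length 2)

2


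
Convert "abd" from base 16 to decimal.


Input: "abd" in base 16
Positional expansion:
  Digit 'a' (value 10) x 16^2 = 2560
  Digit 'b' (value 11) x 16^1 = 176
  Digit 'd' (value 13) x 16^0 = 13
Sum = 2749

2749


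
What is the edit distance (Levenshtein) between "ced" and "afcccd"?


Computing edit distance: "ced" -> "afcccd"
DP table:
           a    f    c    c    c    d
      0    1    2    3    4    5    6
  c   1    1    2    2    3    4    5
  e   2    2    2    3    3    4    5
  d   3    3    3    3    4    4    4
Edit distance = dp[3][6] = 4

4


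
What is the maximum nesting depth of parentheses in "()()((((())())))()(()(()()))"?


Input: "()()((((())())))()(()(()()))"
Tracking depth:
  Position 0 '(': depth becomes 1
  Position 1 ')': depth becomes 0
  Position 2 '(': depth becomes 1
  Position 3 ')': depth becomes 0
  Position 4 '(': depth becomes 1
  Position 5 '(': depth becomes 2
  Position 6 '(': depth becomes 3
  Position 7 '(': depth becomes 4
  Position 8 '(': depth becomes 5
  Position 9 ')': depth becomes 4
  Position 10 ')': depth becomes 3
  Position 11 '(': depth becomes 4
  Position 12 ')': depth becomes 3
  Position 13 ')': depth becomes 2
  Position 14 ')': depth becomes 1
  Position 15 ')': depth becomes 0
  Position 16 '(': depth becomes 1
  Position 17 ')': depth becomes 0
  Position 18 '(': depth becomes 1
  Position 19 '(': depth becomes 2
  Position 20 ')': depth becomes 1
  Position 21 '(': depth becomes 2
  Position 22 '(': depth becomes 3
  Position 23 ')': depth becomes 2
  Position 24 '(': depth becomes 3
  Position 25 ')': depth becomes 2
  Position 26 ')': depth becomes 1
  Position 27 ')': depth becomes 0
Maximum depth reached: 5

5


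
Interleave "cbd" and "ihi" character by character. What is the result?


Interleaving "cbd" and "ihi":
  Position 0: 'c' from first, 'i' from second => "ci"
  Position 1: 'b' from first, 'h' from second => "bh"
  Position 2: 'd' from first, 'i' from second => "di"
Result: cibhdi

cibhdi


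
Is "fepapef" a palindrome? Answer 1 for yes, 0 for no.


Input: fepapef
Reversed: fepapef
  Compare pos 0 ('f') with pos 6 ('f'): match
  Compare pos 1 ('e') with pos 5 ('e'): match
  Compare pos 2 ('p') with pos 4 ('p'): match
Result: palindrome

1


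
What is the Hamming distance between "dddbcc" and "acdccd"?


Comparing "dddbcc" and "acdccd" position by position:
  Position 0: 'd' vs 'a' => differ
  Position 1: 'd' vs 'c' => differ
  Position 2: 'd' vs 'd' => same
  Position 3: 'b' vs 'c' => differ
  Position 4: 'c' vs 'c' => same
  Position 5: 'c' vs 'd' => differ
Total differences (Hamming distance): 4

4


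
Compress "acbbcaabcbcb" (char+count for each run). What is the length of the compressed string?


Input: acbbcaabcbcb
Runs:
  'a' x 1 => "a1"
  'c' x 1 => "c1"
  'b' x 2 => "b2"
  'c' x 1 => "c1"
  'a' x 2 => "a2"
  'b' x 1 => "b1"
  'c' x 1 => "c1"
  'b' x 1 => "b1"
  'c' x 1 => "c1"
  'b' x 1 => "b1"
Compressed: "a1c1b2c1a2b1c1b1c1b1"
Compressed length: 20

20


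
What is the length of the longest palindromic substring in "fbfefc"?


Input: "fbfefc"
Checking substrings for palindromes:
  [0:3] "fbf" (len 3) => palindrome
  [2:5] "fef" (len 3) => palindrome
Longest palindromic substring: "fbf" with length 3

3


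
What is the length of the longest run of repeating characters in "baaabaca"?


Input: "baaabaca"
Scanning for longest run:
  Position 1 ('a'): new char, reset run to 1
  Position 2 ('a'): continues run of 'a', length=2
  Position 3 ('a'): continues run of 'a', length=3
  Position 4 ('b'): new char, reset run to 1
  Position 5 ('a'): new char, reset run to 1
  Position 6 ('c'): new char, reset run to 1
  Position 7 ('a'): new char, reset run to 1
Longest run: 'a' with length 3

3


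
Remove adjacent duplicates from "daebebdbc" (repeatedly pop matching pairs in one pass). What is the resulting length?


Input: daebebdbc
Stack-based adjacent duplicate removal:
  Read 'd': push. Stack: d
  Read 'a': push. Stack: da
  Read 'e': push. Stack: dae
  Read 'b': push. Stack: daeb
  Read 'e': push. Stack: daebe
  Read 'b': push. Stack: daebeb
  Read 'd': push. Stack: daebebd
  Read 'b': push. Stack: daebebdb
  Read 'c': push. Stack: daebebdbc
Final stack: "daebebdbc" (length 9)

9


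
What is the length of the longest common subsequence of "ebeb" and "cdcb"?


LCS of "ebeb" and "cdcb"
DP table:
           c    d    c    b
      0    0    0    0    0
  e   0    0    0    0    0
  b   0    0    0    0    1
  e   0    0    0    0    1
  b   0    0    0    0    1
LCS length = dp[4][4] = 1

1


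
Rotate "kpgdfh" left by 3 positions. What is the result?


Input: "kpgdfh", rotate left by 3
First 3 characters: "kpg"
Remaining characters: "dfh"
Concatenate remaining + first: "dfh" + "kpg" = "dfhkpg"

dfhkpg


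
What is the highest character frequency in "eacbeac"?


Input: eacbeac
Character counts:
  'a': 2
  'b': 1
  'c': 2
  'e': 2
Maximum frequency: 2

2


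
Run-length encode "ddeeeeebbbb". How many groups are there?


Input: ddeeeeebbbb
Scanning for consecutive runs:
  Group 1: 'd' x 2 (positions 0-1)
  Group 2: 'e' x 5 (positions 2-6)
  Group 3: 'b' x 4 (positions 7-10)
Total groups: 3

3


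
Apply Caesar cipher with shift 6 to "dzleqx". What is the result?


Caesar cipher: shift "dzleqx" by 6
  'd' (pos 3) + 6 = pos 9 = 'j'
  'z' (pos 25) + 6 = pos 5 = 'f'
  'l' (pos 11) + 6 = pos 17 = 'r'
  'e' (pos 4) + 6 = pos 10 = 'k'
  'q' (pos 16) + 6 = pos 22 = 'w'
  'x' (pos 23) + 6 = pos 3 = 'd'
Result: jfrkwd

jfrkwd


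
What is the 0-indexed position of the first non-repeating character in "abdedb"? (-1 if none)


Input: abdedb
Character frequencies:
  'a': 1
  'b': 2
  'd': 2
  'e': 1
Scanning left to right for freq == 1:
  Position 0 ('a'): unique! => answer = 0

0


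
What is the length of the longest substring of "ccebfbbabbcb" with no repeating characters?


Input: "ccebfbbabbcb"
Sliding window (track last position of each char):
  Position 0 ('c'): window [0,0] length 1 -- new best
  Position 1 ('c'): repeat (last at 0), move window start to 1
  Position 1 ('c'): window [1,1] length 1
  Position 2 ('e'): window [1,2] length 2 -- new best
  Position 3 ('b'): window [1,3] length 3 -- new best
  Position 4 ('f'): window [1,4] length 4 -- new best
  Position 5 ('b'): repeat (last at 3), move window start to 4
  Position 5 ('b'): window [4,5] length 2
  Position 6 ('b'): repeat (last at 5), move window start to 6
  Position 6 ('b'): window [6,6] length 1
  Position 7 ('a'): window [6,7] length 2
  Position 8 ('b'): repeat (last at 6), move window start to 7
  Position 8 ('b'): window [7,8] length 2
  Position 9 ('b'): repeat (last at 8), move window start to 9
  Position 9 ('b'): window [9,9] length 1
  Position 10 ('c'): window [9,10] length 2
  Position 11 ('b'): repeat (last at 9), move window start to 10
  Position 11 ('b'): window [10,11] length 2
Longest substring with no repeats: "cebf" with length 4

4


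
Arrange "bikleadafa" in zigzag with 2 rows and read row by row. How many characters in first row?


Zigzag "bikleadafa" into 2 rows:
Placing characters:
  'b' => row 0
  'i' => row 1
  'k' => row 0
  'l' => row 1
  'e' => row 0
  'a' => row 1
  'd' => row 0
  'a' => row 1
  'f' => row 0
  'a' => row 1
Rows:
  Row 0: "bkedf"
  Row 1: "ilaaa"
First row length: 5

5


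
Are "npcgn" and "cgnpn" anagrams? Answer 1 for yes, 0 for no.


Strings: "npcgn", "cgnpn"
Sorted first:  cgnnp
Sorted second: cgnnp
Sorted forms match => anagrams

1


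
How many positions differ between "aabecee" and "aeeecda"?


Comparing "aabecee" and "aeeecda" position by position:
  Position 0: 'a' vs 'a' => same
  Position 1: 'a' vs 'e' => DIFFER
  Position 2: 'b' vs 'e' => DIFFER
  Position 3: 'e' vs 'e' => same
  Position 4: 'c' vs 'c' => same
  Position 5: 'e' vs 'd' => DIFFER
  Position 6: 'e' vs 'a' => DIFFER
Positions that differ: 4

4


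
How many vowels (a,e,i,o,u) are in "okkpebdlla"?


Input: okkpebdlla
Checking each character:
  'o' at position 0: vowel (running total: 1)
  'k' at position 1: consonant
  'k' at position 2: consonant
  'p' at position 3: consonant
  'e' at position 4: vowel (running total: 2)
  'b' at position 5: consonant
  'd' at position 6: consonant
  'l' at position 7: consonant
  'l' at position 8: consonant
  'a' at position 9: vowel (running total: 3)
Total vowels: 3

3


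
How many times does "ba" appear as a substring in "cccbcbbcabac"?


Searching for "ba" in "cccbcbbcabac"
Scanning each position:
  Position 0: "cc" => no
  Position 1: "cc" => no
  Position 2: "cb" => no
  Position 3: "bc" => no
  Position 4: "cb" => no
  Position 5: "bb" => no
  Position 6: "bc" => no
  Position 7: "ca" => no
  Position 8: "ab" => no
  Position 9: "ba" => MATCH
  Position 10: "ac" => no
Total occurrences: 1

1


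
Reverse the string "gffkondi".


Input: gffkondi
Reading characters right to left:
  Position 7: 'i'
  Position 6: 'd'
  Position 5: 'n'
  Position 4: 'o'
  Position 3: 'k'
  Position 2: 'f'
  Position 1: 'f'
  Position 0: 'g'
Reversed: idnokffg

idnokffg


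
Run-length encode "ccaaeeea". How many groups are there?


Input: ccaaeeea
Scanning for consecutive runs:
  Group 1: 'c' x 2 (positions 0-1)
  Group 2: 'a' x 2 (positions 2-3)
  Group 3: 'e' x 3 (positions 4-6)
  Group 4: 'a' x 1 (positions 7-7)
Total groups: 4

4


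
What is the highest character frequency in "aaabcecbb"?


Input: aaabcecbb
Character counts:
  'a': 3
  'b': 3
  'c': 2
  'e': 1
Maximum frequency: 3

3


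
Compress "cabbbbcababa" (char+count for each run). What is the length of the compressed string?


Input: cabbbbcababa
Runs:
  'c' x 1 => "c1"
  'a' x 1 => "a1"
  'b' x 4 => "b4"
  'c' x 1 => "c1"
  'a' x 1 => "a1"
  'b' x 1 => "b1"
  'a' x 1 => "a1"
  'b' x 1 => "b1"
  'a' x 1 => "a1"
Compressed: "c1a1b4c1a1b1a1b1a1"
Compressed length: 18

18


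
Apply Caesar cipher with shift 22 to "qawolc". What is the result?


Caesar cipher: shift "qawolc" by 22
  'q' (pos 16) + 22 = pos 12 = 'm'
  'a' (pos 0) + 22 = pos 22 = 'w'
  'w' (pos 22) + 22 = pos 18 = 's'
  'o' (pos 14) + 22 = pos 10 = 'k'
  'l' (pos 11) + 22 = pos 7 = 'h'
  'c' (pos 2) + 22 = pos 24 = 'y'
Result: mwskhy

mwskhy


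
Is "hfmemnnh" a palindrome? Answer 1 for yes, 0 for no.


Input: hfmemnnh
Reversed: hnnmemfh
  Compare pos 0 ('h') with pos 7 ('h'): match
  Compare pos 1 ('f') with pos 6 ('n'): MISMATCH
  Compare pos 2 ('m') with pos 5 ('n'): MISMATCH
  Compare pos 3 ('e') with pos 4 ('m'): MISMATCH
Result: not a palindrome

0


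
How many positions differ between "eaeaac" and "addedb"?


Comparing "eaeaac" and "addedb" position by position:
  Position 0: 'e' vs 'a' => DIFFER
  Position 1: 'a' vs 'd' => DIFFER
  Position 2: 'e' vs 'd' => DIFFER
  Position 3: 'a' vs 'e' => DIFFER
  Position 4: 'a' vs 'd' => DIFFER
  Position 5: 'c' vs 'b' => DIFFER
Positions that differ: 6

6


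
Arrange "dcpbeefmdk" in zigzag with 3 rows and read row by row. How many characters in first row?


Zigzag "dcpbeefmdk" into 3 rows:
Placing characters:
  'd' => row 0
  'c' => row 1
  'p' => row 2
  'b' => row 1
  'e' => row 0
  'e' => row 1
  'f' => row 2
  'm' => row 1
  'd' => row 0
  'k' => row 1
Rows:
  Row 0: "ded"
  Row 1: "cbemk"
  Row 2: "pf"
First row length: 3

3


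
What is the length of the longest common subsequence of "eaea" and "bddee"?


LCS of "eaea" and "bddee"
DP table:
           b    d    d    e    e
      0    0    0    0    0    0
  e   0    0    0    0    1    1
  a   0    0    0    0    1    1
  e   0    0    0    0    1    2
  a   0    0    0    0    1    2
LCS length = dp[4][5] = 2

2


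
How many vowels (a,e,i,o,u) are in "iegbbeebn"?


Input: iegbbeebn
Checking each character:
  'i' at position 0: vowel (running total: 1)
  'e' at position 1: vowel (running total: 2)
  'g' at position 2: consonant
  'b' at position 3: consonant
  'b' at position 4: consonant
  'e' at position 5: vowel (running total: 3)
  'e' at position 6: vowel (running total: 4)
  'b' at position 7: consonant
  'n' at position 8: consonant
Total vowels: 4

4


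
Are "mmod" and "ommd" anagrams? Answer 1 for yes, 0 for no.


Strings: "mmod", "ommd"
Sorted first:  dmmo
Sorted second: dmmo
Sorted forms match => anagrams

1


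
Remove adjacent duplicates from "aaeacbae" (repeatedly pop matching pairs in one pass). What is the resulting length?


Input: aaeacbae
Stack-based adjacent duplicate removal:
  Read 'a': push. Stack: a
  Read 'a': matches stack top 'a' => pop. Stack: (empty)
  Read 'e': push. Stack: e
  Read 'a': push. Stack: ea
  Read 'c': push. Stack: eac
  Read 'b': push. Stack: eacb
  Read 'a': push. Stack: eacba
  Read 'e': push. Stack: eacbae
Final stack: "eacbae" (length 6)

6


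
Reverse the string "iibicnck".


Input: iibicnck
Reading characters right to left:
  Position 7: 'k'
  Position 6: 'c'
  Position 5: 'n'
  Position 4: 'c'
  Position 3: 'i'
  Position 2: 'b'
  Position 1: 'i'
  Position 0: 'i'
Reversed: kcncibii

kcncibii


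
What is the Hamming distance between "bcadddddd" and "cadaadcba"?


Comparing "bcadddddd" and "cadaadcba" position by position:
  Position 0: 'b' vs 'c' => differ
  Position 1: 'c' vs 'a' => differ
  Position 2: 'a' vs 'd' => differ
  Position 3: 'd' vs 'a' => differ
  Position 4: 'd' vs 'a' => differ
  Position 5: 'd' vs 'd' => same
  Position 6: 'd' vs 'c' => differ
  Position 7: 'd' vs 'b' => differ
  Position 8: 'd' vs 'a' => differ
Total differences (Hamming distance): 8

8


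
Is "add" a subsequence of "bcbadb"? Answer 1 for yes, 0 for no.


Check if "add" is a subsequence of "bcbadb"
Greedy scan:
  Position 0 ('b'): no match needed
  Position 1 ('c'): no match needed
  Position 2 ('b'): no match needed
  Position 3 ('a'): matches sub[0] = 'a'
  Position 4 ('d'): matches sub[1] = 'd'
  Position 5 ('b'): no match needed
Only matched 2/3 characters => not a subsequence

0


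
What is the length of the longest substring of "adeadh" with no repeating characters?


Input: "adeadh"
Sliding window (track last position of each char):
  Position 0 ('a'): window [0,0] length 1 -- new best
  Position 1 ('d'): window [0,1] length 2 -- new best
  Position 2 ('e'): window [0,2] length 3 -- new best
  Position 3 ('a'): repeat (last at 0), move window start to 1
  Position 3 ('a'): window [1,3] length 3
  Position 4 ('d'): repeat (last at 1), move window start to 2
  Position 4 ('d'): window [2,4] length 3
  Position 5 ('h'): window [2,5] length 4 -- new best
Longest substring with no repeats: "eadh" with length 4

4


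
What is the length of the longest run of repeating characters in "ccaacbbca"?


Input: "ccaacbbca"
Scanning for longest run:
  Position 1 ('c'): continues run of 'c', length=2
  Position 2 ('a'): new char, reset run to 1
  Position 3 ('a'): continues run of 'a', length=2
  Position 4 ('c'): new char, reset run to 1
  Position 5 ('b'): new char, reset run to 1
  Position 6 ('b'): continues run of 'b', length=2
  Position 7 ('c'): new char, reset run to 1
  Position 8 ('a'): new char, reset run to 1
Longest run: 'c' with length 2

2


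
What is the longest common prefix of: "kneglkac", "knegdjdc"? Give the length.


Words: kneglkac, knegdjdc
  Position 0: all 'k' => match
  Position 1: all 'n' => match
  Position 2: all 'e' => match
  Position 3: all 'g' => match
  Position 4: ('l', 'd') => mismatch, stop
LCP = "kneg" (length 4)

4


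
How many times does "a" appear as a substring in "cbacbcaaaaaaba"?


Searching for "a" in "cbacbcaaaaaaba"
Scanning each position:
  Position 0: "c" => no
  Position 1: "b" => no
  Position 2: "a" => MATCH
  Position 3: "c" => no
  Position 4: "b" => no
  Position 5: "c" => no
  Position 6: "a" => MATCH
  Position 7: "a" => MATCH
  Position 8: "a" => MATCH
  Position 9: "a" => MATCH
  Position 10: "a" => MATCH
  Position 11: "a" => MATCH
  Position 12: "b" => no
  Position 13: "a" => MATCH
Total occurrences: 8

8


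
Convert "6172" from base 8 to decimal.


Input: "6172" in base 8
Positional expansion:
  Digit '6' (value 6) x 8^3 = 3072
  Digit '1' (value 1) x 8^2 = 64
  Digit '7' (value 7) x 8^1 = 56
  Digit '2' (value 2) x 8^0 = 2
Sum = 3194

3194


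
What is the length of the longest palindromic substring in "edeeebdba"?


Input: "edeeebdba"
Checking substrings for palindromes:
  [0:3] "ede" (len 3) => palindrome
  [2:5] "eee" (len 3) => palindrome
  [5:8] "bdb" (len 3) => palindrome
  [2:4] "ee" (len 2) => palindrome
  [3:5] "ee" (len 2) => palindrome
Longest palindromic substring: "ede" with length 3

3


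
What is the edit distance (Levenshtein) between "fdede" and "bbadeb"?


Computing edit distance: "fdede" -> "bbadeb"
DP table:
           b    b    a    d    e    b
      0    1    2    3    4    5    6
  f   1    1    2    3    4    5    6
  d   2    2    2    3    3    4    5
  e   3    3    3    3    4    3    4
  d   4    4    4    4    3    4    4
  e   5    5    5    5    4    3    4
Edit distance = dp[5][6] = 4

4


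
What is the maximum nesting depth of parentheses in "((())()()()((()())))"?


Input: "((())()()()((()())))"
Tracking depth:
  Position 0 '(': depth becomes 1
  Position 1 '(': depth becomes 2
  Position 2 '(': depth becomes 3
  Position 3 ')': depth becomes 2
  Position 4 ')': depth becomes 1
  Position 5 '(': depth becomes 2
  Position 6 ')': depth becomes 1
  Position 7 '(': depth becomes 2
  Position 8 ')': depth becomes 1
  Position 9 '(': depth becomes 2
  Position 10 ')': depth becomes 1
  Position 11 '(': depth becomes 2
  Position 12 '(': depth becomes 3
  Position 13 '(': depth becomes 4
  Position 14 ')': depth becomes 3
  Position 15 '(': depth becomes 4
  Position 16 ')': depth becomes 3
  Position 17 ')': depth becomes 2
  Position 18 ')': depth becomes 1
  Position 19 ')': depth becomes 0
Maximum depth reached: 4

4


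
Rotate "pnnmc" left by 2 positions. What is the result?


Input: "pnnmc", rotate left by 2
First 2 characters: "pn"
Remaining characters: "nmc"
Concatenate remaining + first: "nmc" + "pn" = "nmcpn"

nmcpn


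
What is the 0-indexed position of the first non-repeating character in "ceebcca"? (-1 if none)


Input: ceebcca
Character frequencies:
  'a': 1
  'b': 1
  'c': 3
  'e': 2
Scanning left to right for freq == 1:
  Position 0 ('c'): freq=3, skip
  Position 1 ('e'): freq=2, skip
  Position 2 ('e'): freq=2, skip
  Position 3 ('b'): unique! => answer = 3

3


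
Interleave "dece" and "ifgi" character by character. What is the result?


Interleaving "dece" and "ifgi":
  Position 0: 'd' from first, 'i' from second => "di"
  Position 1: 'e' from first, 'f' from second => "ef"
  Position 2: 'c' from first, 'g' from second => "cg"
  Position 3: 'e' from first, 'i' from second => "ei"
Result: diefcgei

diefcgei
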